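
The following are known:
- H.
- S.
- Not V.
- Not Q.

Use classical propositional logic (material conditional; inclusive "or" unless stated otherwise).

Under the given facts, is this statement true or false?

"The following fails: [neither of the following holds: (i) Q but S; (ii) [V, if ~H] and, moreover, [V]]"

The statement is false.

Formalization: not ((Q and S) nor ((not H -> V) and V))

Q and S = False and True = False
not H = not True = False
not H -> V = False -> False = True
(not H -> V) and V = True and False = False
(Q and S) nor ((not H -> V) and V) = False nor False = True
not ((Q and S) nor ((not H -> V) and V)) = not True = False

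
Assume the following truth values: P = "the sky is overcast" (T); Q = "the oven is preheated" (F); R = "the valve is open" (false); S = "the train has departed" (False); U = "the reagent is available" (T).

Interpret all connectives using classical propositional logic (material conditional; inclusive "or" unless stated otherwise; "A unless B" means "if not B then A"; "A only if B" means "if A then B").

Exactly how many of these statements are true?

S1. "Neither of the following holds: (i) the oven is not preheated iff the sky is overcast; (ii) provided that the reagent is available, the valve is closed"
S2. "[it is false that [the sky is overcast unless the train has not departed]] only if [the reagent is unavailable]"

S1: Parsed as (~Q <-> P) nor (U -> ~R)

~Q = ~F = T
~Q <-> P = T <-> T = T
~R = ~F = T
U -> ~R = T -> T = T
(~Q <-> P) nor (U -> ~R) = T nor T = F
Hence S1 is false.

S2: Parsed as ~(P | ~S) -> ~U

~S = ~F = T
P | ~S = T | T = T
~(P | ~S) = ~T = F
~U = ~T = F
~(P | ~S) -> ~U = F -> F = T
Thus S2 is true.

1 of the 2 statements is true.

1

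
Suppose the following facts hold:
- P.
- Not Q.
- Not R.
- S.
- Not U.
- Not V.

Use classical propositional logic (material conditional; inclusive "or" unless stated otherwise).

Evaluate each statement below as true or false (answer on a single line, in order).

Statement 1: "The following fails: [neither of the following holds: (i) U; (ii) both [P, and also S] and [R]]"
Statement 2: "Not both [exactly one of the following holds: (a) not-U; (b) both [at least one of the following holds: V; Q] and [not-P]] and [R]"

Statement 1 False, Statement 2 True

Statement 1: This is not (U nor ((P and S) and R)).

P and S = True and True = True
(P and S) and R = True and False = False
U nor ((P and S) and R) = False nor False = True
not (U nor ((P and S) and R)) = not True = False
So Statement 1 is false.

Statement 2: In symbols: (not U xor ((V or Q) and not P)) nand R

not U = not False = True
V or Q = False or False = False
not P = not True = False
(V or Q) and not P = False and False = False
not U xor ((V or Q) and not P) = True xor False = True
(not U xor ((V or Q) and not P)) nand R = True nand False = True
Hence Statement 2 is true.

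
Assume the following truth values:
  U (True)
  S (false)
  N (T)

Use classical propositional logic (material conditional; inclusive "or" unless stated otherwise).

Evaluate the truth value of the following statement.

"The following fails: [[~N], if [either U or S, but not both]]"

The statement is true.

Values: U=T, S=F, N=T.
In symbols: ~((U xor S) -> ~N)

U xor S = T xor F = T
~N = ~T = F
(U xor S) -> ~N = T -> F = F
~((U xor S) -> ~N) = ~F = T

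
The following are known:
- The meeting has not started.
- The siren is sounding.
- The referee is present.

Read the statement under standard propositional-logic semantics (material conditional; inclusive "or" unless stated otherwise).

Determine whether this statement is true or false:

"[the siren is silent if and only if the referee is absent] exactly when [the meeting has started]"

false

Let W = "the siren is sounding" (T), H = "the referee is present" (T), G = "the meeting has started" (F).
In symbols: (¬W ↔ ¬H) ↔ G

¬W = ¬T = F
¬H = ¬T = F
¬W ↔ ¬H = F ↔ F = T
(¬W ↔ ¬H) ↔ G = T ↔ F = F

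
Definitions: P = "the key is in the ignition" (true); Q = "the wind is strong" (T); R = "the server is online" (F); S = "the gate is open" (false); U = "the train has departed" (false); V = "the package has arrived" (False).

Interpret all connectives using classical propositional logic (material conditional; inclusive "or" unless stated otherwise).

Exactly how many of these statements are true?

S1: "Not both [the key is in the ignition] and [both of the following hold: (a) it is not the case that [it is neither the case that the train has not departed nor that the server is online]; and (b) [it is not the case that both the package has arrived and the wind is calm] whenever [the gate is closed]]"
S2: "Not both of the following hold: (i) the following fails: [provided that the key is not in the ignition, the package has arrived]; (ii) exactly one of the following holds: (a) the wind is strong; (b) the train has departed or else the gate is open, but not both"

1

S1: Parsed as P nand (~(~U nor R) & (~S -> (V nand ~Q)))

~U = ~F = T
~U nor R = T nor F = F
~(~U nor R) = ~F = T
~S = ~F = T
~Q = ~T = F
V nand ~Q = F nand F = T
~S -> (V nand ~Q) = T -> T = T
~(~U nor R) & (~S -> (V nand ~Q)) = T & T = T
P nand (~(~U nor R) & (~S -> (V nand ~Q))) = T nand T = F
Hence S1 is false.

S2: In symbols: ~(~P -> V) nand (Q xor (U xor S))

~P = ~T = F
~P -> V = F -> F = T
~(~P -> V) = ~T = F
U xor S = F xor F = F
Q xor (U xor S) = T xor F = T
~(~P -> V) nand (Q xor (U xor S)) = F nand T = T
So S2 is true.

1 of the 2 statements is true.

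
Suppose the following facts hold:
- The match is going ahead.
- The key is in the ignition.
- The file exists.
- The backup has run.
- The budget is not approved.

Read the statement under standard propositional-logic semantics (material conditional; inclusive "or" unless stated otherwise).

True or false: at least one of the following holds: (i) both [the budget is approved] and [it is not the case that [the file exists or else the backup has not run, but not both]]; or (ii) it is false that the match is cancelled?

true

Let N = "the budget is approved" (False), G = "the file exists" (True), R = "the backup has run" (True), L = "the match is cancelled" (False).
In symbols: (N and not (G xor not R)) or not L

not R = not True = False
G xor not R = True xor False = True
not (G xor not R) = not True = False
N and not (G xor not R) = False and False = False
not L = not False = True
(N and not (G xor not R)) or not L = False or True = True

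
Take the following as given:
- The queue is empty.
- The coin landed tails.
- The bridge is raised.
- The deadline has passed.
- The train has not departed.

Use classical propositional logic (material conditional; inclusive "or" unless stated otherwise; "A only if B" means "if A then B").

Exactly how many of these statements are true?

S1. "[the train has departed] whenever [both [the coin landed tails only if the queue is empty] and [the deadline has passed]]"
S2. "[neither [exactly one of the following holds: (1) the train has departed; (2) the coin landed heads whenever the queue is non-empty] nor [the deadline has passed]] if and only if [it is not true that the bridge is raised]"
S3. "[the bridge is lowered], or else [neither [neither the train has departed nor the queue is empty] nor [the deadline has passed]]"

1

Let Q = "the coin landed heads" (False), P = "the queue is empty" (True), S = "the deadline has passed" (True), U = "the train has departed" (False), R = "the bridge is raised" (True).

S1: In symbols: ((not Q -> P) and S) -> U

not Q = not False = True
not Q -> P = True -> True = True
(not Q -> P) and S = True and True = True
((not Q -> P) and S) -> U = True -> False = False
Thus S1 is false.

S2: In symbols: ((U xor (not P -> Q)) nor S) iff not R

not P = not True = False
not P -> Q = False -> False = True
U xor (not P -> Q) = False xor True = True
(U xor (not P -> Q)) nor S = True nor True = False
not R = not True = False
((U xor (not P -> Q)) nor S) iff not R = False iff False = True
Thus S2 is true.

S3: This is not R or ((U nor P) nor S).

not R = not True = False
U nor P = False nor True = False
(U nor P) nor S = False nor True = False
not R or ((U nor P) nor S) = False or False = False
Thus S3 is false.

1 of the 3 statements is true (S2).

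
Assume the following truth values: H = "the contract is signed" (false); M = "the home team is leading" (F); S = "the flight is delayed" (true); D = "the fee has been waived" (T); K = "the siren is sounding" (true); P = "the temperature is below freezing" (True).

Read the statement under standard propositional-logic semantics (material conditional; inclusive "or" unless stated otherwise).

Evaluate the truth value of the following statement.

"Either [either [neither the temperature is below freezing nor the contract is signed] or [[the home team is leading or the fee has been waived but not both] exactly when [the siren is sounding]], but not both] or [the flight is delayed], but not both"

In symbols: ((P nor H) xor ((M xor D) iff K)) xor S

P nor H = True nor False = False
M xor D = False xor True = True
(M xor D) iff K = True iff True = True
(P nor H) xor ((M xor D) iff K) = False xor True = True
((P nor H) xor ((M xor D) iff K)) xor S = True xor True = False

false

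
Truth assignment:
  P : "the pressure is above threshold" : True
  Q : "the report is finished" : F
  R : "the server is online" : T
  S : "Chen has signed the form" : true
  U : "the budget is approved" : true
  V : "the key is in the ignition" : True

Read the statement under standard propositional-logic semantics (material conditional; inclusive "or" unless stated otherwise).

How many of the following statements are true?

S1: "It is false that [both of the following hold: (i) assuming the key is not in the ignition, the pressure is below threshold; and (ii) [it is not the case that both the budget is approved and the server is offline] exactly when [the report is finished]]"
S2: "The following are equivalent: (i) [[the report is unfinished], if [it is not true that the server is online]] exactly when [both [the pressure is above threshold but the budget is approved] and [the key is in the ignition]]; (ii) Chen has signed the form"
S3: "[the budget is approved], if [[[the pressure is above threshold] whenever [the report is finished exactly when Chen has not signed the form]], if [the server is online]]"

3

S1: Formalization: not ((not V -> not P) and ((U nand not R) iff Q))

not V = not True = False
not P = not True = False
not V -> not P = False -> False = True
not R = not True = False
U nand not R = True nand False = True
(U nand not R) iff Q = True iff False = False
(not V -> not P) and ((U nand not R) iff Q) = True and False = False
not ((not V -> not P) and ((U nand not R) iff Q)) = not False = True
Hence S1 is true.

S2: Parsed as ((not R -> not Q) iff ((P and U) and V)) iff S

not R = not True = False
not Q = not False = True
not R -> not Q = False -> True = True
P and U = True and True = True
(P and U) and V = True and True = True
(not R -> not Q) iff ((P and U) and V) = True iff True = True
((not R -> not Q) iff ((P and U) and V)) iff S = True iff True = True
So S2 is true.

S3: Formalization: (R -> ((Q iff not S) -> P)) -> U

not S = not True = False
Q iff not S = False iff False = True
(Q iff not S) -> P = True -> True = True
R -> ((Q iff not S) -> P) = True -> True = True
(R -> ((Q iff not S) -> P)) -> U = True -> True = True
Thus S3 is true.

3 of the 3 statements are true.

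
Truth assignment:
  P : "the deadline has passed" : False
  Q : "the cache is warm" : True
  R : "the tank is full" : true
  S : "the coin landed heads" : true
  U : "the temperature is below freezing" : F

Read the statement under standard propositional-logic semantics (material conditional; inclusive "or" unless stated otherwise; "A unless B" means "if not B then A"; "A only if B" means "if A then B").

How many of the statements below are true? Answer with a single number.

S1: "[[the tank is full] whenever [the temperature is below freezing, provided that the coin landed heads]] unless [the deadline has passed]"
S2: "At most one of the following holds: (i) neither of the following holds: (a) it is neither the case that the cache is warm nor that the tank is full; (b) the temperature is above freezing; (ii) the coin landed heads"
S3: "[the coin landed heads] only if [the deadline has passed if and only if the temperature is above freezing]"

2

S1: Formalization: ((S → U) → R) ∨ P

S → U = T → F = F
(S → U) → R = F → T = T
((S → U) → R) ∨ P = T ∨ F = T
Hence S1 is true.

S2: Formalization: ((Q ↓ R) ↓ ¬U) ↑ S

Q ↓ R = T ↓ T = F
¬U = ¬F = T
(Q ↓ R) ↓ ¬U = F ↓ T = F
((Q ↓ R) ↓ ¬U) ↑ S = F ↑ T = T
Hence S2 is true.

S3: Formalization: S → (P ↔ ¬U)

¬U = ¬F = T
P ↔ ¬U = F ↔ T = F
S → (P ↔ ¬U) = T → F = F
Hence S3 is false.

True statements: 2.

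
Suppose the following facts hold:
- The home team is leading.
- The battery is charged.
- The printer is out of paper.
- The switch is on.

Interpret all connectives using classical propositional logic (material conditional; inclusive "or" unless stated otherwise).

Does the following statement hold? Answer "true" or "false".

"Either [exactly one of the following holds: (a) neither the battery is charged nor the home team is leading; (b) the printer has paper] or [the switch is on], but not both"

Let Q = "the battery is charged" (True), P = "the home team is leading" (True), R = "the printer has paper" (False), S = "the switch is on" (True).
Parsed as ((Q nor P) xor R) xor S

Q nor P = True nor True = False
(Q nor P) xor R = False xor False = False
((Q nor P) xor R) xor S = False xor True = True

The statement is true.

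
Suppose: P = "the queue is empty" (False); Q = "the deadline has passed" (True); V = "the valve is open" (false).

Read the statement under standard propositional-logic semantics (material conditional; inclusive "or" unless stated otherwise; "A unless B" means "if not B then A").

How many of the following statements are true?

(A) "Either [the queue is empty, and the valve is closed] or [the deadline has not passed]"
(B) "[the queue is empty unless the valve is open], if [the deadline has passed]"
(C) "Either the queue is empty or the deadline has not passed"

(A): Formalization: (P ∧ ¬V) ∨ ¬Q

¬V = ¬F = T
P ∧ ¬V = F ∧ T = F
¬Q = ¬T = F
(P ∧ ¬V) ∨ ¬Q = F ∨ F = F
Thus (A) is false.

(B): Parsed as Q → (P ∨ V)

P ∨ V = F ∨ F = F
Q → (P ∨ V) = T → F = F
So (B) is false.

(C): Parsed as P ∨ ¬Q

¬Q = ¬T = F
P ∨ ¬Q = F ∨ F = F
Hence (C) is false.

0 of the 3 statements are true (none).

0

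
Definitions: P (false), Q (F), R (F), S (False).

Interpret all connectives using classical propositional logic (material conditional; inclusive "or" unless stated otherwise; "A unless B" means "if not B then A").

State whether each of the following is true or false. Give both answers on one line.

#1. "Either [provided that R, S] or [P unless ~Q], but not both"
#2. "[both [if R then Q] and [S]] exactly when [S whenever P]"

#1 F; #2 F

#1: Parsed as (R → S) ⊕ (P ∨ ¬Q)

R → S = F → F = T
¬Q = ¬F = T
P ∨ ¬Q = F ∨ T = T
(R → S) ⊕ (P ∨ ¬Q) = T ⊕ T = F
Thus #1 is false.

#2: Parsed as ((R → Q) ∧ S) ↔ (P → S)

R → Q = F → F = T
(R → Q) ∧ S = T ∧ F = F
P → S = F → F = T
((R → Q) ∧ S) ↔ (P → S) = F ↔ T = F
Thus #2 is false.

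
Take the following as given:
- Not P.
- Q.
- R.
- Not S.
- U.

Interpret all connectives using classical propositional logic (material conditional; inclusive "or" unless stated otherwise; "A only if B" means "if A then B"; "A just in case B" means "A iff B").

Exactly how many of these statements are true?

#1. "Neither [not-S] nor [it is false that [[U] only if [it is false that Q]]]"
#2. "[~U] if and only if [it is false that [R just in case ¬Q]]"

0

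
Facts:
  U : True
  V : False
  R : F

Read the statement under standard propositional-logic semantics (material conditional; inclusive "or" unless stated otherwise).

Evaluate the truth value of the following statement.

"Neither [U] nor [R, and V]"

In symbols: U ↓ (R ∧ V)

R ∧ V = F ∧ F = F
U ↓ (R ∧ V) = T ↓ F = F

False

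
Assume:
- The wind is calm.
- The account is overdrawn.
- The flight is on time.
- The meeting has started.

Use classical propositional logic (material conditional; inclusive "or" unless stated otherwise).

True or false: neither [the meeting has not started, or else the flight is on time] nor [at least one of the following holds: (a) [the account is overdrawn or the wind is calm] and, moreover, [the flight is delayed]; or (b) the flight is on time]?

False.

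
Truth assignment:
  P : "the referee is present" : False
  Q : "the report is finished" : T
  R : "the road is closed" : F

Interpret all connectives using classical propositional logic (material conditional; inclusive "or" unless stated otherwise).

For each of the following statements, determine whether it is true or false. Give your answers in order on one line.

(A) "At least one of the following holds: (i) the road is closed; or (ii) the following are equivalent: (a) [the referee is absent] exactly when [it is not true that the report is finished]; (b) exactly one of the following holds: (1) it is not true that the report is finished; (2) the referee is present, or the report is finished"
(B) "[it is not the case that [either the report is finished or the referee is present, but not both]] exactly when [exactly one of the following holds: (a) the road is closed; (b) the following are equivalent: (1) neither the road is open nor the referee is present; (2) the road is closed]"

(A) false / (B) false

(A): In symbols: R ∨ ((¬P ↔ ¬Q) ↔ (¬Q ⊕ (P ∨ Q)))

¬P = ¬F = T
¬Q = ¬T = F
¬P ↔ ¬Q = T ↔ F = F
¬Q = ¬T = F
P ∨ Q = F ∨ T = T
¬Q ⊕ (P ∨ Q) = F ⊕ T = T
(¬P ↔ ¬Q) ↔ (¬Q ⊕ (P ∨ Q)) = F ↔ T = F
R ∨ ((¬P ↔ ¬Q) ↔ (¬Q ⊕ (P ∨ Q))) = F ∨ F = F
Thus (A) is false.

(B): In symbols: ¬(Q ⊕ P) ↔ (R ⊕ ((¬R ↓ P) ↔ R))

Q ⊕ P = T ⊕ F = T
¬(Q ⊕ P) = ¬T = F
¬R = ¬F = T
¬R ↓ P = T ↓ F = F
(¬R ↓ P) ↔ R = F ↔ F = T
R ⊕ ((¬R ↓ P) ↔ R) = F ⊕ T = T
¬(Q ⊕ P) ↔ (R ⊕ ((¬R ↓ P) ↔ R)) = F ↔ T = F
Thus (B) is false.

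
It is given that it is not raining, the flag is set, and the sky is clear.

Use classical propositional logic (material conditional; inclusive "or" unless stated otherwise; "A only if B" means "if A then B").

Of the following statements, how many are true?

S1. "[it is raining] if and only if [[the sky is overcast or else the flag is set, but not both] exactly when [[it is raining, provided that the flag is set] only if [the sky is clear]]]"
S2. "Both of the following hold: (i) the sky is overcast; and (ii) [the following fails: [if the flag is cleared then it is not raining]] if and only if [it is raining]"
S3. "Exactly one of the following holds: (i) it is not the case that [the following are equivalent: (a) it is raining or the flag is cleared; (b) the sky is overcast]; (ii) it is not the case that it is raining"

1

Let P = "it is raining" (False), R = "the sky is overcast" (False), Q = "the flag is set" (True).

S1: In symbols: P iff ((R xor Q) iff ((Q -> P) -> not R))

R xor Q = False xor True = True
Q -> P = True -> False = False
not R = not False = True
(Q -> P) -> not R = False -> True = True
(R xor Q) iff ((Q -> P) -> not R) = True iff True = True
P iff ((R xor Q) iff ((Q -> P) -> not R)) = False iff True = False
Hence S1 is false.

S2: This is R and (not (not Q -> not P) iff P).

not Q = not True = False
not P = not False = True
not Q -> not P = False -> True = True
not (not Q -> not P) = not True = False
not (not Q -> not P) iff P = False iff False = True
R and (not (not Q -> not P) iff P) = False and True = False
Thus S2 is false.

S3: In symbols: not ((P or not Q) iff R) xor not P

not Q = not True = False
P or not Q = False or False = False
(P or not Q) iff R = False iff False = True
not ((P or not Q) iff R) = not True = False
not P = not False = True
not ((P or not Q) iff R) xor not P = False xor True = True
Thus S3 is true.

1 of the 3 statements is true (S3).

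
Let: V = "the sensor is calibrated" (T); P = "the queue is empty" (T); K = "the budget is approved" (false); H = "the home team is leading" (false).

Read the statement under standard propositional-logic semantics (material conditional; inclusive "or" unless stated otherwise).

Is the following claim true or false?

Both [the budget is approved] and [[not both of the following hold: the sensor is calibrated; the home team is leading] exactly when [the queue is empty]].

false

This is K ∧ ((V ↑ H) ↔ P).

V ↑ H = T ↑ F = T
(V ↑ H) ↔ P = T ↔ T = T
K ∧ ((V ↑ H) ↔ P) = F ∧ T = F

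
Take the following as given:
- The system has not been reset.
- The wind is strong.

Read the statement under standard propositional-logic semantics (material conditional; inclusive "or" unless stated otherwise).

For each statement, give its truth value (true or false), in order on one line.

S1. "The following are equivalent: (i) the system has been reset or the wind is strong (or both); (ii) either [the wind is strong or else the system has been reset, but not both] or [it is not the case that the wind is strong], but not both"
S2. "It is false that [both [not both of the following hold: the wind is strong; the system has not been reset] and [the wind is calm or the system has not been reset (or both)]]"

S1 T / S2 T

Let P = "the system has been reset" (F), Q = "the wind is strong" (T).

S1: In symbols: (P | Q) <-> ((Q xor P) xor ~Q)

P | Q = F | T = T
Q xor P = T xor F = T
~Q = ~T = F
(Q xor P) xor ~Q = T xor F = T
(P | Q) <-> ((Q xor P) xor ~Q) = T <-> T = T
Thus S1 is true.

S2: Parsed as ~((Q nand ~P) & (~Q | ~P))

~P = ~F = T
Q nand ~P = T nand T = F
~Q = ~T = F
~P = ~F = T
~Q | ~P = F | T = T
(Q nand ~P) & (~Q | ~P) = F & T = F
~((Q nand ~P) & (~Q | ~P)) = ~F = T
Thus S2 is true.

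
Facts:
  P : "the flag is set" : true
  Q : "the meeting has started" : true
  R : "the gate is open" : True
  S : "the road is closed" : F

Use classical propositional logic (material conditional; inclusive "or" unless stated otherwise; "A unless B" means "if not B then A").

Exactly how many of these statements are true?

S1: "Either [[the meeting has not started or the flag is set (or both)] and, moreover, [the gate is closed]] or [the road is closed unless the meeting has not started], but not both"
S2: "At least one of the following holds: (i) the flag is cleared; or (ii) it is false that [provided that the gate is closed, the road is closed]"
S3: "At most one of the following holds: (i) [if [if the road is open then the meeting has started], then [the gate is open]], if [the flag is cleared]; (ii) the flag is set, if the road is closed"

0

S1: This is ((not Q or P) and not R) xor (S or not Q).

not Q = not True = False
not Q or P = False or True = True
not R = not True = False
(not Q or P) and not R = True and False = False
not Q = not True = False
S or not Q = False or False = False
((not Q or P) and not R) xor (S or not Q) = False xor False = False
Thus S1 is false.

S2: Parsed as not P or not (not R -> S)

not P = not True = False
not R = not True = False
not R -> S = False -> False = True
not (not R -> S) = not True = False
not P or not (not R -> S) = False or False = False
Thus S2 is false.

S3: Formalization: (not P -> ((not S -> Q) -> R)) nand (S -> P)

not P = not True = False
not S = not False = True
not S -> Q = True -> True = True
(not S -> Q) -> R = True -> True = True
not P -> ((not S -> Q) -> R) = False -> True = True
S -> P = False -> True = True
(not P -> ((not S -> Q) -> R)) nand (S -> P) = True nand True = False
Thus S3 is false.

True statements: 0 (none).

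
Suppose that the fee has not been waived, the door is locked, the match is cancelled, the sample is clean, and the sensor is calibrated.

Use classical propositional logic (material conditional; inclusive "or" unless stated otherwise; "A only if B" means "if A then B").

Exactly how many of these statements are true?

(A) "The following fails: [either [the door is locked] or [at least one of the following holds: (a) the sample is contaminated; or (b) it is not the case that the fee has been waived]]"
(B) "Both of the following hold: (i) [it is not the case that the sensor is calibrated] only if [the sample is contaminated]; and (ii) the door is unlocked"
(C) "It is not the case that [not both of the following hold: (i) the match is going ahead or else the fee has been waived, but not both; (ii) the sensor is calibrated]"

Let Q = "the door is locked" (True), S = "the sample is contaminated" (False), P = "the fee has been waived" (False), U = "the sensor is calibrated" (True), R = "the match is cancelled" (True).

(A): This is not (Q or (S or not P)).

not P = not False = True
S or not P = False or True = True
Q or (S or not P) = True or True = True
not (Q or (S or not P)) = not True = False
Hence (A) is false.

(B): This is (not U -> S) and not Q.

not U = not True = False
not U -> S = False -> False = True
not Q = not True = False
(not U -> S) and not Q = True and False = False
Thus (B) is false.

(C): In symbols: not ((not R xor P) nand U)

not R = not True = False
not R xor P = False xor False = False
(not R xor P) nand U = False nand True = True
not ((not R xor P) nand U) = not True = False
So (C) is false.

True statements: 0 (none).

0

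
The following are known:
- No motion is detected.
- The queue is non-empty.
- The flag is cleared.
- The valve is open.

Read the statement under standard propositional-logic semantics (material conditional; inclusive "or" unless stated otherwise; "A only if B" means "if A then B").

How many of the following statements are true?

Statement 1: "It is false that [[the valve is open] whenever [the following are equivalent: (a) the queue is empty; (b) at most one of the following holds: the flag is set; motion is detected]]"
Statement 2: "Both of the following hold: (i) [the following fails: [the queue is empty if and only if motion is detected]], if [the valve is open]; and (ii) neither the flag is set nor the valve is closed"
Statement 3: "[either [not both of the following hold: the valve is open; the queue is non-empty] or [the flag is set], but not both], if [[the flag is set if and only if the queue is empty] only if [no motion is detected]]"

0

Let Q = "the queue is empty" (F), R = "the flag is set" (F), P = "motion is detected" (F), S = "the valve is open" (T).

Statement 1: This is ~((Q <-> (R nand P)) -> S).

R nand P = F nand F = T
Q <-> (R nand P) = F <-> T = F
(Q <-> (R nand P)) -> S = F -> T = T
~((Q <-> (R nand P)) -> S) = ~T = F
Hence Statement 1 is false.

Statement 2: Formalization: (S -> ~(Q <-> P)) & (R nor ~S)

Q <-> P = F <-> F = T
~(Q <-> P) = ~T = F
S -> ~(Q <-> P) = T -> F = F
~S = ~T = F
R nor ~S = F nor F = T
(S -> ~(Q <-> P)) & (R nor ~S) = F & T = F
Hence Statement 2 is false.

Statement 3: This is ((R <-> Q) -> ~P) -> ((S nand ~Q) xor R).

R <-> Q = F <-> F = T
~P = ~F = T
(R <-> Q) -> ~P = T -> T = T
~Q = ~F = T
S nand ~Q = T nand T = F
(S nand ~Q) xor R = F xor F = F
((R <-> Q) -> ~P) -> ((S nand ~Q) xor R) = T -> F = F
Hence Statement 3 is false.

True statements: 0 (none).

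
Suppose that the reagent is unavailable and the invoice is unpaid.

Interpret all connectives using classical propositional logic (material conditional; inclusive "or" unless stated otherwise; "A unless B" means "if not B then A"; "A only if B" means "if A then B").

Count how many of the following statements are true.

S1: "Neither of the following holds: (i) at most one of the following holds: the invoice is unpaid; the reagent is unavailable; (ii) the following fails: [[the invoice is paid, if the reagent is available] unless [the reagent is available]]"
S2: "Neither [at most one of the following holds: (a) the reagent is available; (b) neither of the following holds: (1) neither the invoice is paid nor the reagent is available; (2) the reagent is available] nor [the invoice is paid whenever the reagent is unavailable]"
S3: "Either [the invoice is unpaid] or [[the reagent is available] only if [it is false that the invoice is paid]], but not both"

1

Let M = "the invoice is paid" (False), S = "the reagent is available" (False).

S1: This is (not M nand not S) nor not ((S -> M) or S).

not M = not False = True
not S = not False = True
not M nand not S = True nand True = False
S -> M = False -> False = True
(S -> M) or S = True or False = True
not ((S -> M) or S) = not True = False
(not M nand not S) nor not ((S -> M) or S) = False nor False = True
So S1 is true.

S2: This is (S nand ((M nor S) nor S)) nor (not S -> M).

M nor S = False nor False = True
(M nor S) nor S = True nor False = False
S nand ((M nor S) nor S) = False nand False = True
not S = not False = True
not S -> M = True -> False = False
(S nand ((M nor S) nor S)) nor (not S -> M) = True nor False = False
Hence S2 is false.

S3: This is not M xor (S -> not M).

not M = not False = True
not M = not False = True
S -> not M = False -> True = True
not M xor (S -> not M) = True xor True = False
Thus S3 is false.

1 of the 3 statements is true (S1).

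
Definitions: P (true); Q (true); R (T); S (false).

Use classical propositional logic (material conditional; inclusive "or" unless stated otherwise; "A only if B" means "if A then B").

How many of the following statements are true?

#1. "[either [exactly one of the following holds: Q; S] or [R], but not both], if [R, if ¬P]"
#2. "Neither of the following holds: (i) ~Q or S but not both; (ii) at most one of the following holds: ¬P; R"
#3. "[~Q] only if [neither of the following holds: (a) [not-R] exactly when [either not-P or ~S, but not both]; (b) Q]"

1

#1: This is (not P -> R) -> ((Q xor S) xor R).

not P = not True = False
not P -> R = False -> True = True
Q xor S = True xor False = True
(Q xor S) xor R = True xor True = False
(not P -> R) -> ((Q xor S) xor R) = True -> False = False
Hence #1 is false.

#2: Parsed as (not Q xor S) nor (not P nand R)

not Q = not True = False
not Q xor S = False xor False = False
not P = not True = False
not P nand R = False nand True = True
(not Q xor S) nor (not P nand R) = False nor True = False
Thus #2 is false.

#3: In symbols: not Q -> ((not R iff (not P xor not S)) nor Q)

not Q = not True = False
not R = not True = False
not P = not True = False
not S = not False = True
not P xor not S = False xor True = True
not R iff (not P xor not S) = False iff True = False
(not R iff (not P xor not S)) nor Q = False nor True = False
not Q -> ((not R iff (not P xor not S)) nor Q) = False -> False = True
Hence #3 is true.

Count: 1.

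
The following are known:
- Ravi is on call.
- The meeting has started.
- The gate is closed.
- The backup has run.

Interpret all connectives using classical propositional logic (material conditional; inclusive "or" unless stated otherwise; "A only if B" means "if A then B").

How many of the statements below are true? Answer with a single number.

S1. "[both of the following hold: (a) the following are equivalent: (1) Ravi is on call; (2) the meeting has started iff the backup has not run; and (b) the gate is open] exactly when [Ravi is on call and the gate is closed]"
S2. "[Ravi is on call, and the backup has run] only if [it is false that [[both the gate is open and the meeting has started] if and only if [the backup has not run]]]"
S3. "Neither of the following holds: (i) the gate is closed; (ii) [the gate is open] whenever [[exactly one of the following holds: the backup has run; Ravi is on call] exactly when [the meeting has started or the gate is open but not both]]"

0

Let P = "Ravi is on call" (T), Q = "the meeting has started" (T), S = "the backup has run" (T), R = "the gate is open" (F).

S1: Parsed as ((P ↔ (Q ↔ ¬S)) ∧ R) ↔ (P ∧ ¬R)

¬S = ¬T = F
Q ↔ ¬S = T ↔ F = F
P ↔ (Q ↔ ¬S) = T ↔ F = F
(P ↔ (Q ↔ ¬S)) ∧ R = F ∧ F = F
¬R = ¬F = T
P ∧ ¬R = T ∧ T = T
((P ↔ (Q ↔ ¬S)) ∧ R) ↔ (P ∧ ¬R) = F ↔ T = F
Hence S1 is false.

S2: This is (P ∧ S) → ¬((R ∧ Q) ↔ ¬S).

P ∧ S = T ∧ T = T
R ∧ Q = F ∧ T = F
¬S = ¬T = F
(R ∧ Q) ↔ ¬S = F ↔ F = T
¬((R ∧ Q) ↔ ¬S) = ¬T = F
(P ∧ S) → ¬((R ∧ Q) ↔ ¬S) = T → F = F
Thus S2 is false.

S3: Formalization: ¬R ↓ (((S ⊕ P) ↔ (Q ⊕ R)) → R)

¬R = ¬F = T
S ⊕ P = T ⊕ T = F
Q ⊕ R = T ⊕ F = T
(S ⊕ P) ↔ (Q ⊕ R) = F ↔ T = F
((S ⊕ P) ↔ (Q ⊕ R)) → R = F → F = T
¬R ↓ (((S ⊕ P) ↔ (Q ⊕ R)) → R) = T ↓ T = F
So S3 is false.

True statements: 0 (none).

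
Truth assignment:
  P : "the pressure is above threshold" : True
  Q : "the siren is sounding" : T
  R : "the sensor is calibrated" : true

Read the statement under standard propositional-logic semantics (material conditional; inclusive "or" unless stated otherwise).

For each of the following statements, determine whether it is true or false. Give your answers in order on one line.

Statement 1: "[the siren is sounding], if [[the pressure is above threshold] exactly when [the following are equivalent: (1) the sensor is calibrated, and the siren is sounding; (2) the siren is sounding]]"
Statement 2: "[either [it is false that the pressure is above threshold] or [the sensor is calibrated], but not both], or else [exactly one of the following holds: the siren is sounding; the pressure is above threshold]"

Statement 1: Parsed as (P <-> ((R & Q) <-> Q)) -> Q

R & Q = T & T = T
(R & Q) <-> Q = T <-> T = T
P <-> ((R & Q) <-> Q) = T <-> T = T
(P <-> ((R & Q) <-> Q)) -> Q = T -> T = T
Hence Statement 1 is true.

Statement 2: In symbols: (~P xor R) | (Q xor P)

~P = ~T = F
~P xor R = F xor T = T
Q xor P = T xor T = F
(~P xor R) | (Q xor P) = T | F = T
So Statement 2 is true.

Statement 1 true, Statement 2 true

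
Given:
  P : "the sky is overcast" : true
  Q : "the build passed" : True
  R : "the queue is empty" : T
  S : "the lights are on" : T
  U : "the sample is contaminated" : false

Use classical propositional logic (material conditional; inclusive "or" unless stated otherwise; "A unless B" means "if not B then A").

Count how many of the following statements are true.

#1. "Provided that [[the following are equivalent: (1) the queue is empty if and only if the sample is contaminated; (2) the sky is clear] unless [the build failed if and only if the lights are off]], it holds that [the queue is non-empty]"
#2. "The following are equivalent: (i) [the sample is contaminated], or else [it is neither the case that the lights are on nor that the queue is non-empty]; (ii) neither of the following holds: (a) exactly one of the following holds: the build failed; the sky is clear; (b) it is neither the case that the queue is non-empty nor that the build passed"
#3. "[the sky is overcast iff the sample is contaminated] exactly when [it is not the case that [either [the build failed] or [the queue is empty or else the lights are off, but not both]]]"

1

#1: Formalization: (((R ↔ U) ↔ ¬P) ∨ (¬Q ↔ ¬S)) → ¬R

R ↔ U = T ↔ F = F
¬P = ¬T = F
(R ↔ U) ↔ ¬P = F ↔ F = T
¬Q = ¬T = F
¬S = ¬T = F
¬Q ↔ ¬S = F ↔ F = T
((R ↔ U) ↔ ¬P) ∨ (¬Q ↔ ¬S) = T ∨ T = T
¬R = ¬T = F
(((R ↔ U) ↔ ¬P) ∨ (¬Q ↔ ¬S)) → ¬R = T → F = F
Hence #1 is false.

#2: Formalization: (U ∨ (S ↓ ¬R)) ↔ ((¬Q ⊕ ¬P) ↓ (¬R ↓ Q))

¬R = ¬T = F
S ↓ ¬R = T ↓ F = F
U ∨ (S ↓ ¬R) = F ∨ F = F
¬Q = ¬T = F
¬P = ¬T = F
¬Q ⊕ ¬P = F ⊕ F = F
¬R = ¬T = F
¬R ↓ Q = F ↓ T = F
(¬Q ⊕ ¬P) ↓ (¬R ↓ Q) = F ↓ F = T
(U ∨ (S ↓ ¬R)) ↔ ((¬Q ⊕ ¬P) ↓ (¬R ↓ Q)) = F ↔ T = F
Thus #2 is false.

#3: Formalization: (P ↔ U) ↔ ¬(¬Q ∨ (R ⊕ ¬S))

P ↔ U = T ↔ F = F
¬Q = ¬T = F
¬S = ¬T = F
R ⊕ ¬S = T ⊕ F = T
¬Q ∨ (R ⊕ ¬S) = F ∨ T = T
¬(¬Q ∨ (R ⊕ ¬S)) = ¬T = F
(P ↔ U) ↔ ¬(¬Q ∨ (R ⊕ ¬S)) = F ↔ F = T
So #3 is true.

Count: 1.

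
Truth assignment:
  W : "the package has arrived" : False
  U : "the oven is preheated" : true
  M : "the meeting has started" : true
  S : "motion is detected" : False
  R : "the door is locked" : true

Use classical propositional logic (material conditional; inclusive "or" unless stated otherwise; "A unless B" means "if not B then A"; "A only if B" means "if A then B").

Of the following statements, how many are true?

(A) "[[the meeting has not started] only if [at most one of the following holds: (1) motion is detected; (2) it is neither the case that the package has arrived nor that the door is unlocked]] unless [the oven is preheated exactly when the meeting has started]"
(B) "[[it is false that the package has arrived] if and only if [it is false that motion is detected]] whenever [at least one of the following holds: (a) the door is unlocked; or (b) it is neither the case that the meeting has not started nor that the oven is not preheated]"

(A): Parsed as (~M -> (S nand (W nor ~R))) | (U <-> M)

~M = ~T = F
~R = ~T = F
W nor ~R = F nor F = T
S nand (W nor ~R) = F nand T = T
~M -> (S nand (W nor ~R)) = F -> T = T
U <-> M = T <-> T = T
(~M -> (S nand (W nor ~R))) | (U <-> M) = T | T = T
Thus (A) is true.

(B): Formalization: (~R | (~M nor ~U)) -> (~W <-> ~S)

~R = ~T = F
~M = ~T = F
~U = ~T = F
~M nor ~U = F nor F = T
~R | (~M nor ~U) = F | T = T
~W = ~F = T
~S = ~F = T
~W <-> ~S = T <-> T = T
(~R | (~M nor ~U)) -> (~W <-> ~S) = T -> T = T
So (B) is true.

2 of the 2 statements are true.

2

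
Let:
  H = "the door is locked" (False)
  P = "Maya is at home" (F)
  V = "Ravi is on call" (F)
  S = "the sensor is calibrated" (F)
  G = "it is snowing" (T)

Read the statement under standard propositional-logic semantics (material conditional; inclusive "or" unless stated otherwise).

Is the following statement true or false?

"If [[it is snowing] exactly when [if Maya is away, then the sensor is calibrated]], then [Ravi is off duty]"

The statement is true.

Formalization: (G <-> (~P -> S)) -> ~V

~P = ~F = T
~P -> S = T -> F = F
G <-> (~P -> S) = T <-> F = F
~V = ~F = T
(G <-> (~P -> S)) -> ~V = F -> T = T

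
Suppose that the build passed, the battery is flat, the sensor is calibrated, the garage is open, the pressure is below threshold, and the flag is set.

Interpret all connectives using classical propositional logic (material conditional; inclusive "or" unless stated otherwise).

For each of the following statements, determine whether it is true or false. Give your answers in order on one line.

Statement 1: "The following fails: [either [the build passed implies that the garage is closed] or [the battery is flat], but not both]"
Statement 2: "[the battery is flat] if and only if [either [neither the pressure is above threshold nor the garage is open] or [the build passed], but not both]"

Statement 1 false, Statement 2 true

Let H = "the build passed" (T), Q = "the garage is closed" (F), R = "the battery is charged" (F), S = "the pressure is above threshold" (F).

Statement 1: Parsed as ~((H -> Q) xor ~R)

H -> Q = T -> F = F
~R = ~F = T
(H -> Q) xor ~R = F xor T = T
~((H -> Q) xor ~R) = ~T = F
Thus Statement 1 is false.

Statement 2: Parsed as ~R <-> ((S nor ~Q) xor H)

~R = ~F = T
~Q = ~F = T
S nor ~Q = F nor T = F
(S nor ~Q) xor H = F xor T = T
~R <-> ((S nor ~Q) xor H) = T <-> T = T
Thus Statement 2 is true.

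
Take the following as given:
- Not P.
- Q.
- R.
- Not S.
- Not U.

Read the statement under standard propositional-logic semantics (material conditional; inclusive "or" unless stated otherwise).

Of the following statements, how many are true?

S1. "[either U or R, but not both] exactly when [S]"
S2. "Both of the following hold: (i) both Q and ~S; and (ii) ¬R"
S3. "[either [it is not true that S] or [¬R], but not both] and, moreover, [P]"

0

S1: Formalization: (U ⊕ R) ↔ S

U ⊕ R = F ⊕ T = T
(U ⊕ R) ↔ S = T ↔ F = F
So S1 is false.

S2: In symbols: (Q ∧ ¬S) ∧ ¬R

¬S = ¬F = T
Q ∧ ¬S = T ∧ T = T
¬R = ¬T = F
(Q ∧ ¬S) ∧ ¬R = T ∧ F = F
So S2 is false.

S3: Parsed as (¬S ⊕ ¬R) ∧ P

¬S = ¬F = T
¬R = ¬T = F
¬S ⊕ ¬R = T ⊕ F = T
(¬S ⊕ ¬R) ∧ P = T ∧ F = F
Thus S3 is false.

Count: 0.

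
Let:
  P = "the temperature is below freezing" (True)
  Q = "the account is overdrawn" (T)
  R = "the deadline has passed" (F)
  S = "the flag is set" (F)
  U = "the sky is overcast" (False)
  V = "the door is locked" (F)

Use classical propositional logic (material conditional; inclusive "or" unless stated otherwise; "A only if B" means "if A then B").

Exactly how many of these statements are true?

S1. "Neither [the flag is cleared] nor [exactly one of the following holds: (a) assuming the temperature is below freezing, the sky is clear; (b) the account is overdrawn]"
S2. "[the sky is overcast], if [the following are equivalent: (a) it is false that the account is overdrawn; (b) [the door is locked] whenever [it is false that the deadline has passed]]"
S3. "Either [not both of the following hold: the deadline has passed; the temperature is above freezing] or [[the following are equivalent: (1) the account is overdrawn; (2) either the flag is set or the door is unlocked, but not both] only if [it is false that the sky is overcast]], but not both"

0

S1: This is ~S nor ((P -> ~U) xor Q).

~S = ~F = T
~U = ~F = T
P -> ~U = T -> T = T
(P -> ~U) xor Q = T xor T = F
~S nor ((P -> ~U) xor Q) = T nor F = F
Thus S1 is false.

S2: Formalization: (~Q <-> (~R -> V)) -> U

~Q = ~T = F
~R = ~F = T
~R -> V = T -> F = F
~Q <-> (~R -> V) = F <-> F = T
(~Q <-> (~R -> V)) -> U = T -> F = F
Hence S2 is false.

S3: In symbols: (R nand ~P) xor ((Q <-> (S xor ~V)) -> ~U)

~P = ~T = F
R nand ~P = F nand F = T
~V = ~F = T
S xor ~V = F xor T = T
Q <-> (S xor ~V) = T <-> T = T
~U = ~F = T
(Q <-> (S xor ~V)) -> ~U = T -> T = T
(R nand ~P) xor ((Q <-> (S xor ~V)) -> ~U) = T xor T = F
Hence S3 is false.

True statements: 0 (none).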